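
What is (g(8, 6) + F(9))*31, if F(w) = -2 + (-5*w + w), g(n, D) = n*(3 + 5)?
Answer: 806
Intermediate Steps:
g(n, D) = 8*n (g(n, D) = n*8 = 8*n)
F(w) = -2 - 4*w
(g(8, 6) + F(9))*31 = (8*8 + (-2 - 4*9))*31 = (64 + (-2 - 36))*31 = (64 - 38)*31 = 26*31 = 806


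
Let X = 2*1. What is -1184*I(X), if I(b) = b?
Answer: -2368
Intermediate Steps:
X = 2
-1184*I(X) = -1184*2 = -2368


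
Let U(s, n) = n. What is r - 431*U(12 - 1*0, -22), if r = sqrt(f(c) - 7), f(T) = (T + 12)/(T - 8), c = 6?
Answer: 9482 + 4*I ≈ 9482.0 + 4.0*I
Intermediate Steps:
f(T) = (12 + T)/(-8 + T)
r = 4*I (r = sqrt((12 + 6)/(-8 + 6) - 7) = sqrt(18/(-2) - 7) = sqrt(-1/2*18 - 7) = sqrt(-9 - 7) = sqrt(-16) = 4*I ≈ 4.0*I)
r - 431*U(12 - 1*0, -22) = 4*I - 431*(-22) = 4*I + 9482 = 9482 + 4*I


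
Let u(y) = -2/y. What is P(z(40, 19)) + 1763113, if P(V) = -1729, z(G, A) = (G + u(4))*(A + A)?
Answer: 1761384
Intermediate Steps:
z(G, A) = 2*A*(-1/2 + G) (z(G, A) = (G - 2/4)*(A + A) = (G - 2*1/4)*(2*A) = (G - 1/2)*(2*A) = (-1/2 + G)*(2*A) = 2*A*(-1/2 + G))
P(z(40, 19)) + 1763113 = -1729 + 1763113 = 1761384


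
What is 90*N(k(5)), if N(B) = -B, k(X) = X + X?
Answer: -900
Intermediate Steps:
k(X) = 2*X
90*N(k(5)) = 90*(-2*5) = 90*(-1*10) = 90*(-10) = -900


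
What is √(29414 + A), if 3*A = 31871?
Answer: √360339/3 ≈ 200.09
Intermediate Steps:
A = 31871/3 (A = (⅓)*31871 = 31871/3 ≈ 10624.)
√(29414 + A) = √(29414 + 31871/3) = √(120113/3) = √360339/3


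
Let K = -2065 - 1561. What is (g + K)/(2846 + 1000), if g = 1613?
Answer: -671/1282 ≈ -0.52340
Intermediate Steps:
K = -3626
(g + K)/(2846 + 1000) = (1613 - 3626)/(2846 + 1000) = -2013/3846 = -2013*1/3846 = -671/1282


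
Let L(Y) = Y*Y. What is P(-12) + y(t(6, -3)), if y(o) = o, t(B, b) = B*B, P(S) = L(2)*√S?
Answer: 36 + 8*I*√3 ≈ 36.0 + 13.856*I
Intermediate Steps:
L(Y) = Y²
P(S) = 4*√S (P(S) = 2²*√S = 4*√S)
t(B, b) = B²
P(-12) + y(t(6, -3)) = 4*√(-12) + 6² = 4*(2*I*√3) + 36 = 8*I*√3 + 36 = 36 + 8*I*√3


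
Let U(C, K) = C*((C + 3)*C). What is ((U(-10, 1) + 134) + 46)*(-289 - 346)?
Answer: 330200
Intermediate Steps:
U(C, K) = C**2*(3 + C) (U(C, K) = C*((3 + C)*C) = C*(C*(3 + C)) = C**2*(3 + C))
((U(-10, 1) + 134) + 46)*(-289 - 346) = (((-10)**2*(3 - 10) + 134) + 46)*(-289 - 346) = ((100*(-7) + 134) + 46)*(-635) = ((-700 + 134) + 46)*(-635) = (-566 + 46)*(-635) = -520*(-635) = 330200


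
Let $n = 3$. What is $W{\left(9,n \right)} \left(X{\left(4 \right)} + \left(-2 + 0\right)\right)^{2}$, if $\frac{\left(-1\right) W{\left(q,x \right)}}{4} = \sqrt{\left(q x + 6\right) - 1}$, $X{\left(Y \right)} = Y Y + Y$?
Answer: $- 5184 \sqrt{2} \approx -7331.3$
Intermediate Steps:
$X{\left(Y \right)} = Y + Y^{2}$ ($X{\left(Y \right)} = Y^{2} + Y = Y + Y^{2}$)
$W{\left(q,x \right)} = - 4 \sqrt{5 + q x}$ ($W{\left(q,x \right)} = - 4 \sqrt{\left(q x + 6\right) - 1} = - 4 \sqrt{\left(6 + q x\right) - 1} = - 4 \sqrt{5 + q x}$)
$W{\left(9,n \right)} \left(X{\left(4 \right)} + \left(-2 + 0\right)\right)^{2} = - 4 \sqrt{5 + 9 \cdot 3} \left(4 \left(1 + 4\right) + \left(-2 + 0\right)\right)^{2} = - 4 \sqrt{5 + 27} \left(4 \cdot 5 - 2\right)^{2} = - 4 \sqrt{32} \left(20 - 2\right)^{2} = - 4 \cdot 4 \sqrt{2} \cdot 18^{2} = - 16 \sqrt{2} \cdot 324 = - 5184 \sqrt{2}$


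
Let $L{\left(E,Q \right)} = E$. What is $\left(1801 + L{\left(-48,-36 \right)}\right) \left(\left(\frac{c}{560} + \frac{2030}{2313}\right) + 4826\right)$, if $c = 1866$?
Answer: $\frac{5483799581957}{647640} \approx 8.4674 \cdot 10^{6}$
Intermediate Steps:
$\left(1801 + L{\left(-48,-36 \right)}\right) \left(\left(\frac{c}{560} + \frac{2030}{2313}\right) + 4826\right) = \left(1801 - 48\right) \left(\left(\frac{1866}{560} + \frac{2030}{2313}\right) + 4826\right) = 1753 \left(\left(1866 \cdot \frac{1}{560} + 2030 \cdot \frac{1}{2313}\right) + 4826\right) = 1753 \left(\left(\frac{933}{280} + \frac{2030}{2313}\right) + 4826\right) = 1753 \left(\frac{2726429}{647640} + 4826\right) = 1753 \cdot \frac{3128237069}{647640} = \frac{5483799581957}{647640}$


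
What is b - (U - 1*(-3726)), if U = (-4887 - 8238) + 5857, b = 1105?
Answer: 4647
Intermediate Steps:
U = -7268 (U = -13125 + 5857 = -7268)
b - (U - 1*(-3726)) = 1105 - (-7268 - 1*(-3726)) = 1105 - (-7268 + 3726) = 1105 - 1*(-3542) = 1105 + 3542 = 4647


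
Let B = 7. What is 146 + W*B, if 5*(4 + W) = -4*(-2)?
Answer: 646/5 ≈ 129.20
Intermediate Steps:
W = -12/5 (W = -4 + (-4*(-2))/5 = -4 + (⅕)*8 = -4 + 8/5 = -12/5 ≈ -2.4000)
146 + W*B = 146 - 12/5*7 = 146 - 84/5 = 646/5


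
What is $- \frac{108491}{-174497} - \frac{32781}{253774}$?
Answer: $\frac{97811699}{198577586} \approx 0.49256$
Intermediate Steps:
$- \frac{108491}{-174497} - \frac{32781}{253774} = \left(-108491\right) \left(- \frac{1}{174497}\right) - \frac{147}{1138} = \frac{108491}{174497} - \frac{147}{1138} = \frac{97811699}{198577586}$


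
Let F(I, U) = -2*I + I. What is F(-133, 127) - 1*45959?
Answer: -45826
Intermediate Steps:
F(I, U) = -I
F(-133, 127) - 1*45959 = -1*(-133) - 1*45959 = 133 - 45959 = -45826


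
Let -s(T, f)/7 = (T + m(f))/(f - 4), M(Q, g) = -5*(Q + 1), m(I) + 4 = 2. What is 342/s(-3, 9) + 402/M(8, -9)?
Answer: 4192/105 ≈ 39.924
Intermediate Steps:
m(I) = -2 (m(I) = -4 + 2 = -2)
M(Q, g) = -5 - 5*Q (M(Q, g) = -5*(1 + Q) = -5 - 5*Q)
s(T, f) = -7*(-2 + T)/(-4 + f) (s(T, f) = -7*(T - 2)/(f - 4) = -7*(-2 + T)/(-4 + f))
342/s(-3, 9) + 402/M(8, -9) = 342/((7*(2 - 1*(-3))/(-4 + 9))) + 402/(-5 - 5*8) = 342/((7*(2 + 3)/5)) + 402/(-5 - 40) = 342/((7*(⅕)*5)) + 402/(-45) = 342/7 + 402*(-1/45) = 342*(⅐) - 134/15 = 342/7 - 134/15 = 4192/105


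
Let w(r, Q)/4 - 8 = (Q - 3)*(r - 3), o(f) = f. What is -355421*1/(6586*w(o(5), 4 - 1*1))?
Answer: -355421/210752 ≈ -1.6864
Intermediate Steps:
w(r, Q) = 32 + 4*(-3 + Q)*(-3 + r) (w(r, Q) = 32 + 4*((Q - 3)*(r - 3)) = 32 + 4*((-3 + Q)*(-3 + r)) = 32 + 4*(-3 + Q)*(-3 + r))
-355421*1/(6586*w(o(5), 4 - 1*1)) = -355421*1/(6586*(68 - 12*(4 - 1*1) - 12*5 + 4*(4 - 1*1)*5)) = -355421*1/(6586*(68 - 12*(4 - 1) - 60 + 4*(4 - 1)*5)) = -355421*1/(6586*(68 - 12*3 - 60 + 4*3*5)) = -355421*1/(6586*(68 - 36 - 60 + 60)) = -355421/((32*(-89))*(-74)) = -355421/((-2848*(-74))) = -355421/210752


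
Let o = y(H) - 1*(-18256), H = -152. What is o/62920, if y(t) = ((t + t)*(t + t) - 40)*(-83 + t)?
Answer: -2711263/7865 ≈ -344.73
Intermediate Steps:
y(t) = (-83 + t)*(-40 + 4*t²) (y(t) = ((2*t)*(2*t) - 40)*(-83 + t) = (4*t² - 40)*(-83 + t) = (-40 + 4*t²)*(-83 + t) = (-83 + t)*(-40 + 4*t²))
o = -21690104 (o = (3320 - 332*(-152)² - 40*(-152) + 4*(-152)³) - 1*(-18256) = (3320 - 332*23104 + 6080 + 4*(-3511808)) + 18256 = (3320 - 7670528 + 6080 - 14047232) + 18256 = -21708360 + 18256 = -21690104)
o/62920 = -21690104/62920 = -21690104*1/62920 = -2711263/7865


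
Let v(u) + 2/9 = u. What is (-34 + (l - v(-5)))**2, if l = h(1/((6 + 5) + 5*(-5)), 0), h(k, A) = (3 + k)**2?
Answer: 1269853225/3111696 ≈ 408.09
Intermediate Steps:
v(u) = -2/9 + u
l = 1681/196 (l = (3 + 1/((6 + 5) + 5*(-5)))**2 = (3 + 1/(11 - 25))**2 = (3 + 1/(-14))**2 = (3 + 1*(-1/14))**2 = (3 - 1/14)**2 = (41/14)**2 = 1681/196 ≈ 8.5765)
(-34 + (l - v(-5)))**2 = (-34 + (1681/196 - (-2/9 - 5)))**2 = (-34 + (1681/196 - 1*(-47/9)))**2 = (-34 + (1681/196 + 47/9))**2 = (-34 + 24341/1764)**2 = (-35635/1764)**2 = 1269853225/3111696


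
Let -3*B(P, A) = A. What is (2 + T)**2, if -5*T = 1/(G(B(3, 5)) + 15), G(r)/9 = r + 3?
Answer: 72361/18225 ≈ 3.9704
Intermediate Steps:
B(P, A) = -A/3
G(r) = 27 + 9*r (G(r) = 9*(r + 3) = 9*(3 + r) = 27 + 9*r)
T = -1/135 (T = -1/(5*((27 + 9*(-1/3*5)) + 15)) = -1/(5*((27 + 9*(-5/3)) + 15)) = -1/(5*((27 - 15) + 15)) = -1/(5*(12 + 15)) = -1/5/27 = -1/5*1/27 = -1/135 ≈ -0.0074074)
(2 + T)**2 = (2 - 1/135)**2 = (269/135)**2 = 72361/18225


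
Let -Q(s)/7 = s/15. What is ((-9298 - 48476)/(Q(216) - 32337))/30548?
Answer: 48145/825758262 ≈ 5.8304e-5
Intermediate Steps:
Q(s) = -7*s/15
((-9298 - 48476)/(Q(216) - 32337))/30548 = ((-9298 - 48476)/(-7/15*216 - 32337))/30548 = -57774/(-504/5 - 32337)*(1/30548) = -57774/(-162189/5)*(1/30548) = -57774*(-5/162189)*(1/30548) = (96290/54063)*(1/30548) = 48145/825758262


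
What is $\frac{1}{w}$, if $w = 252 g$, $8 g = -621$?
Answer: $- \frac{2}{39123} \approx -5.1121 \cdot 10^{-5}$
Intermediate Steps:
$g = - \frac{621}{8}$ ($g = \frac{1}{8} \left(-621\right) = - \frac{621}{8} \approx -77.625$)
$w = - \frac{39123}{2}$ ($w = 252 \left(- \frac{621}{8}\right) = - \frac{39123}{2} \approx -19562.0$)
$\frac{1}{w} = \frac{1}{- \frac{39123}{2}} = - \frac{2}{39123}$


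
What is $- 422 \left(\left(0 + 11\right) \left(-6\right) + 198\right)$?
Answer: $-55704$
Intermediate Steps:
$- 422 \left(\left(0 + 11\right) \left(-6\right) + 198\right) = - 422 \left(11 \left(-6\right) + 198\right) = - 422 \left(-66 + 198\right) = \left(-422\right) 132 = -55704$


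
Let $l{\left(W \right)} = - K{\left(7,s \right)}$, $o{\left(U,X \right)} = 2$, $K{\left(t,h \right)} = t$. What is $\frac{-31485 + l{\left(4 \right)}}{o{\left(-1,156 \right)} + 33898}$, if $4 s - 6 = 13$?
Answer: $- \frac{7873}{8475} \approx -0.92897$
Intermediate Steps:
$s = \frac{19}{4}$ ($s = \frac{3}{2} + \frac{1}{4} \cdot 13 = \frac{3}{2} + \frac{13}{4} = \frac{19}{4} \approx 4.75$)
$l{\left(W \right)} = -7$ ($l{\left(W \right)} = \left(-1\right) 7 = -7$)
$\frac{-31485 + l{\left(4 \right)}}{o{\left(-1,156 \right)} + 33898} = \frac{-31485 - 7}{2 + 33898} = - \frac{31492}{33900} = \left(-31492\right) \frac{1}{33900} = - \frac{7873}{8475}$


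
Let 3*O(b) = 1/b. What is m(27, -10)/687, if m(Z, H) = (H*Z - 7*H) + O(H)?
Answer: -6001/20610 ≈ -0.29117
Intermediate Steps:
O(b) = 1/(3*b)
m(Z, H) = -7*H + 1/(3*H) + H*Z (m(Z, H) = (H*Z - 7*H) + 1/(3*H) = (-7*H + H*Z) + 1/(3*H) = -7*H + 1/(3*H) + H*Z)
m(27, -10)/687 = (-7*(-10) + (⅓)/(-10) - 10*27)/687 = (70 + (⅓)*(-⅒) - 270)*(1/687) = (70 - 1/30 - 270)*(1/687) = -6001/30*1/687 = -6001/20610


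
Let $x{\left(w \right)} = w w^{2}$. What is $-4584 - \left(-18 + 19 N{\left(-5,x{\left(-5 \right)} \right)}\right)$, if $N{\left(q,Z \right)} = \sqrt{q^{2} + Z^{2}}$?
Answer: $-4566 - 95 \sqrt{626} \approx -6942.9$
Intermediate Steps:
$x{\left(w \right)} = w^{3}$
$N{\left(q,Z \right)} = \sqrt{Z^{2} + q^{2}}$
$-4584 - \left(-18 + 19 N{\left(-5,x{\left(-5 \right)} \right)}\right) = -4584 + \left(18 - 19 \sqrt{\left(\left(-5\right)^{3}\right)^{2} + \left(-5\right)^{2}}\right) = -4584 + \left(18 - 19 \sqrt{\left(-125\right)^{2} + 25}\right) = -4584 + \left(18 - 19 \sqrt{15625 + 25}\right) = -4584 + \left(18 - 19 \sqrt{15650}\right) = -4584 + \left(18 - 19 \cdot 5 \sqrt{626}\right) = -4584 + \left(18 - 95 \sqrt{626}\right) = -4566 - 95 \sqrt{626}$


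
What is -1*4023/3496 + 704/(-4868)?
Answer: -5511287/4254632 ≈ -1.2954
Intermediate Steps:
-1*4023/3496 + 704/(-4868) = -4023*1/3496 + 704*(-1/4868) = -4023/3496 - 176/1217 = -5511287/4254632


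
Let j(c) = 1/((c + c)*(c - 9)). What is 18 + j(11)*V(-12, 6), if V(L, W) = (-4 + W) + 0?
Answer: 397/22 ≈ 18.045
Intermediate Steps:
V(L, W) = -4 + W
j(c) = 1/(2*c*(-9 + c)) (j(c) = 1/((2*c)*(-9 + c)) = 1/(2*c*(-9 + c)))
18 + j(11)*V(-12, 6) = 18 + ((1/2)/(11*(-9 + 11)))*(-4 + 6) = 18 + ((1/2)*(1/11)/2)*2 = 18 + ((1/2)*(1/11)*(1/2))*2 = 18 + (1/44)*2 = 18 + 1/22 = 397/22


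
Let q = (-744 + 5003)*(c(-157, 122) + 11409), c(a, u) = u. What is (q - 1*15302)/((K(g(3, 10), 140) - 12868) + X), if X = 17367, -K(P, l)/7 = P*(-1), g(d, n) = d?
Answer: 49095227/4520 ≈ 10862.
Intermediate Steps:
K(P, l) = 7*P (K(P, l) = -7*P*(-1) = -(-7)*P = 7*P)
q = 49110529 (q = (-744 + 5003)*(122 + 11409) = 4259*11531 = 49110529)
(q - 1*15302)/((K(g(3, 10), 140) - 12868) + X) = (49110529 - 1*15302)/((7*3 - 12868) + 17367) = (49110529 - 15302)/((21 - 12868) + 17367) = 49095227/(-12847 + 17367) = 49095227/4520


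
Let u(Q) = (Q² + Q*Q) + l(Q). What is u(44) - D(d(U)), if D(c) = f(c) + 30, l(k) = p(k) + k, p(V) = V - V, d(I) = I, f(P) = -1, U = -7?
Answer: 3887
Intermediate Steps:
p(V) = 0
l(k) = k (l(k) = 0 + k = k)
D(c) = 29 (D(c) = -1 + 30 = 29)
u(Q) = Q + 2*Q² (u(Q) = (Q² + Q*Q) + Q = (Q² + Q²) + Q = 2*Q² + Q = Q + 2*Q²)
u(44) - D(d(U)) = 44*(1 + 2*44) - 1*29 = 44*(1 + 88) - 29 = 44*89 - 29 = 3916 - 29 = 3887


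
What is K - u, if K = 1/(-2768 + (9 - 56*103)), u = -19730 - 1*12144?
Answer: 271789597/8527 ≈ 31874.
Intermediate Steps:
u = -31874 (u = -19730 - 12144 = -31874)
K = -1/8527 (K = 1/(-2768 + (9 - 5768)) = 1/(-2768 - 5759) = 1/(-8527) = -1/8527 ≈ -0.00011727)
K - u = -1/8527 - 1*(-31874) = -1/8527 + 31874 = 271789597/8527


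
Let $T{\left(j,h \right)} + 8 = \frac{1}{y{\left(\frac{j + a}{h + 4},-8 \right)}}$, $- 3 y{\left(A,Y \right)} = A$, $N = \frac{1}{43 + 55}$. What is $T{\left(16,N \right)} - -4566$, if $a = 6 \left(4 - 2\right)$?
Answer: $\frac{12505973}{2744} \approx 4557.6$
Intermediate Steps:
$a = 12$ ($a = 6 \cdot 2 = 12$)
$N = \frac{1}{98} \approx 0.010204$
$y{\left(A,Y \right)} = - \frac{A}{3}$
$T{\left(j,h \right)} = -8 - \frac{3 \left(4 + h\right)}{12 + j}$ ($T{\left(j,h \right)} = -8 + \frac{1}{\left(- \frac{1}{3}\right) \frac{j + 12}{h + 4}} = -8 + \frac{1}{\left(- \frac{1}{3}\right) \frac{12 + j}{4 + h}} = -8 + \frac{1}{\left(- \frac{1}{3}\right) \frac{1}{4 + h} \left(12 + j\right)} = -8 - \frac{3 \left(4 + h\right)}{12 + j}$)
$T{\left(16,N \right)} - -4566 = \frac{108 + 3 \cdot \frac{1}{98} + 8 \cdot 16}{-12 - 16} - -4566 = \frac{108 + \frac{3}{98} + 128}{-12 - 16} + 4566 = \frac{1}{-28} \cdot \frac{23131}{98} + 4566 = \left(- \frac{1}{28}\right) \frac{23131}{98} + 4566 = - \frac{23131}{2744} + 4566 = \frac{12505973}{2744}$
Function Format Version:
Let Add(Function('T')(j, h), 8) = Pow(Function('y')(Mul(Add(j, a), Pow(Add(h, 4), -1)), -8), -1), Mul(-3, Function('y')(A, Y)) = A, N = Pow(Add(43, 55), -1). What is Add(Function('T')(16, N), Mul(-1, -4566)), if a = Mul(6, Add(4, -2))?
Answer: Rational(12505973, 2744) ≈ 4557.6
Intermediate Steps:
a = 12 (a = Mul(6, 2) = 12)
N = Rational(1, 98) (N = Pow(98, -1) = Rational(1, 98) ≈ 0.010204)
Function('y')(A, Y) = Mul(Rational(-1, 3), A)
Function('T')(j, h) = Add(-8, Mul(-3, Pow(Add(12, j), -1), Add(4, h))) (Function('T')(j, h) = Add(-8, Pow(Mul(Rational(-1, 3), Mul(Add(j, 12), Pow(Add(h, 4), -1))), -1)) = Add(-8, Pow(Mul(Rational(-1, 3), Mul(Add(12, j), Pow(Add(4, h), -1))), -1)) = Add(-8, Pow(Mul(Rational(-1, 3), Mul(Pow(Add(4, h), -1), Add(12, j))), -1)) = Add(-8, Pow(Mul(Rational(-1, 3), Pow(Add(4, h), -1), Add(12, j)), -1)) = Add(-8, Mul(-3, Pow(Add(12, j), -1), Add(4, h))))
Add(Function('T')(16, N), Mul(-1, -4566)) = Add(Mul(Pow(Add(-12, Mul(-1, 16)), -1), Add(108, Mul(3, Rational(1, 98)), Mul(8, 16))), Mul(-1, -4566)) = Add(Mul(Pow(Add(-12, -16), -1), Add(108, Rational(3, 98), 128)), 4566) = Add(Mul(Pow(-28, -1), Rational(23131, 98)), 4566) = Add(Mul(Rational(-1, 28), Rational(23131, 98)), 4566) = Add(Rational(-23131, 2744), 4566) = Rational(12505973, 2744)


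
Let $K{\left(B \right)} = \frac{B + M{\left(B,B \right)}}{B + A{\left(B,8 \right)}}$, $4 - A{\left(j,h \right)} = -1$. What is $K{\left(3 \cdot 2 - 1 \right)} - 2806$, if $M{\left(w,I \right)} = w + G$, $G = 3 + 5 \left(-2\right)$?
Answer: $- \frac{28057}{10} \approx -2805.7$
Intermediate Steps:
$A{\left(j,h \right)} = 5$ ($A{\left(j,h \right)} = 4 - -1 = 4 + 1 = 5$)
$G = -7$ ($G = 3 - 10 = -7$)
$M{\left(w,I \right)} = -7 + w$ ($M{\left(w,I \right)} = w - 7 = -7 + w$)
$K{\left(B \right)} = \frac{-7 + 2 B}{5 + B}$ ($K{\left(B \right)} = \frac{B + \left(-7 + B\right)}{B + 5} = \frac{-7 + 2 B}{5 + B}$)
$K{\left(3 \cdot 2 - 1 \right)} - 2806 = \frac{-7 + 2 \left(3 \cdot 2 - 1\right)}{5 + \left(3 \cdot 2 - 1\right)} - 2806 = \frac{-7 + 2 \left(6 - 1\right)}{5 + \left(6 - 1\right)} - 2806 = \frac{-7 + 2 \cdot 5}{5 + 5} - 2806 = \frac{-7 + 10}{10} - 2806 = \frac{1}{10} \cdot 3 - 2806 = \frac{3}{10} - 2806 = - \frac{28057}{10}$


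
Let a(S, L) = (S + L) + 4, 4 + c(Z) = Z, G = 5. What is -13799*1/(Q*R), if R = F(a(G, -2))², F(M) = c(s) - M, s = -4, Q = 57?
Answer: -13799/12825 ≈ -1.0759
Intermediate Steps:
c(Z) = -4 + Z
a(S, L) = 4 + L + S (a(S, L) = (L + S) + 4 = 4 + L + S)
F(M) = -8 - M (F(M) = (-4 - 4) - M = -8 - M)
R = 225 (R = (-8 - (4 - 2 + 5))² = (-8 - 1*7)² = (-8 - 7)² = (-15)² = 225)
-13799*1/(Q*R) = -13799/(225*57) = -13799/12825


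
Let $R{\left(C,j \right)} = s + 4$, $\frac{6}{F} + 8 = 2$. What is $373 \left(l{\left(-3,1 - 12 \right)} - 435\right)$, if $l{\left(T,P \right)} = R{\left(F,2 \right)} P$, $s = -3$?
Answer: $-166358$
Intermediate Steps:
$F = -1$ ($F = \frac{6}{-8 + 2} = \frac{6}{-6} = 6 \left(- \frac{1}{6}\right) = -1$)
$R{\left(C,j \right)} = 1$ ($R{\left(C,j \right)} = -3 + 4 = 1$)
$l{\left(T,P \right)} = P$ ($l{\left(T,P \right)} = 1 P = P$)
$373 \left(l{\left(-3,1 - 12 \right)} - 435\right) = 373 \left(\left(1 - 12\right) - 435\right) = 373 \left(-11 - 435\right) = 373 \left(-446\right) = -166358$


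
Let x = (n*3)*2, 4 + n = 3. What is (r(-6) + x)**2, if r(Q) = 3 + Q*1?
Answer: 81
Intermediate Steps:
r(Q) = 3 + Q
n = -1 (n = -4 + 3 = -1)
x = -6 (x = -1*3*2 = -3*2 = -6)
(r(-6) + x)**2 = ((3 - 6) - 6)**2 = (-3 - 6)**2 = (-9)**2 = 81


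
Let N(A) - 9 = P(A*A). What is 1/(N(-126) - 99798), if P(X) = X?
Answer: -1/83913 ≈ -1.1917e-5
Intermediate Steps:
N(A) = 9 + A**2 (N(A) = 9 + A*A = 9 + A**2)
1/(N(-126) - 99798) = 1/((9 + (-126)**2) - 99798) = 1/((9 + 15876) - 99798) = 1/(15885 - 99798) = 1/(-83913) = -1/83913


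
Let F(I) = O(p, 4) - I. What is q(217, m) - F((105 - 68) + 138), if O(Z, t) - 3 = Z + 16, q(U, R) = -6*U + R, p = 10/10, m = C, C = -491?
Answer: -1638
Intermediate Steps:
m = -491
p = 1 (p = 10*(1/10) = 1)
q(U, R) = R - 6*U
O(Z, t) = 19 + Z (O(Z, t) = 3 + (Z + 16) = 3 + (16 + Z) = 19 + Z)
F(I) = 20 - I (F(I) = (19 + 1) - I = 20 - I)
q(217, m) - F((105 - 68) + 138) = (-491 - 6*217) - (20 - ((105 - 68) + 138)) = (-491 - 1302) - (20 - (37 + 138)) = -1793 - (20 - 1*175) = -1793 - (20 - 175) = -1793 - 1*(-155) = -1793 + 155 = -1638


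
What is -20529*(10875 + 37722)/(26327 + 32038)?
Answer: -110849757/6485 ≈ -17093.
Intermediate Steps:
-20529*(10875 + 37722)/(26327 + 32038) = -20529/(58365/48597) = -20529/(58365*(1/48597)) = -20529/19455/16199 = -20529*16199/19455 = -110849757/6485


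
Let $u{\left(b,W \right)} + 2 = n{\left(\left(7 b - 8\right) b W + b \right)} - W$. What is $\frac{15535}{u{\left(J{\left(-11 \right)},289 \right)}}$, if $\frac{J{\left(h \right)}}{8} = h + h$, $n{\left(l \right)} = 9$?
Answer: $- \frac{15535}{282} \approx -55.089$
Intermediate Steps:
$J{\left(h \right)} = 16 h$ ($J{\left(h \right)} = 8 \left(h + h\right) = 8 \cdot 2 h = 16 h$)
$u{\left(b,W \right)} = 7 - W$ ($u{\left(b,W \right)} = -2 - \left(-9 + W\right) = 7 - W$)
$\frac{15535}{u{\left(J{\left(-11 \right)},289 \right)}} = \frac{15535}{7 - 289} = \frac{15535}{-282} = 15535 \left(- \frac{1}{282}\right) = - \frac{15535}{282}$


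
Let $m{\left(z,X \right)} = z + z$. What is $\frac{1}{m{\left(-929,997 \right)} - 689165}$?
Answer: $- \frac{1}{691023} \approx -1.4471 \cdot 10^{-6}$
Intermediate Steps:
$m{\left(z,X \right)} = 2 z$
$\frac{1}{m{\left(-929,997 \right)} - 689165} = \frac{1}{2 \left(-929\right) - 689165} = \frac{1}{-1858 - 689165} = \frac{1}{-691023} = - \frac{1}{691023}$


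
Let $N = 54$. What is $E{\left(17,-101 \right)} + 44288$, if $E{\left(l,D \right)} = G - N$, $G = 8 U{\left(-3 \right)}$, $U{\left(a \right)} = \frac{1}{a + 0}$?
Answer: $\frac{132694}{3} \approx 44231.0$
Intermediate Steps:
$U{\left(a \right)} = \frac{1}{a}$
$G = - \frac{8}{3}$ ($G = \frac{8}{-3} = 8 \left(- \frac{1}{3}\right) = - \frac{8}{3} \approx -2.6667$)
$E{\left(l,D \right)} = - \frac{170}{3}$ ($E{\left(l,D \right)} = - \frac{8}{3} - 54 = - \frac{170}{3}$)
$E{\left(17,-101 \right)} + 44288 = - \frac{170}{3} + 44288 = \frac{132694}{3}$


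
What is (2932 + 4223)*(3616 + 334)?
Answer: 28262250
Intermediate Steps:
(2932 + 4223)*(3616 + 334) = 7155*3950 = 28262250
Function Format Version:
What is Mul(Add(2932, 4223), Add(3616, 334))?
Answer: 28262250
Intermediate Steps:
Mul(Add(2932, 4223), Add(3616, 334)) = Mul(7155, 3950) = 28262250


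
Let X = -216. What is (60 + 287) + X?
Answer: 131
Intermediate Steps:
(60 + 287) + X = (60 + 287) - 216 = 347 - 216 = 131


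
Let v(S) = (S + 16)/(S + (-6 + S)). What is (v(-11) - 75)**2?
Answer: 4431025/784 ≈ 5651.8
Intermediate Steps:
v(S) = (16 + S)/(-6 + 2*S)
(v(-11) - 75)**2 = ((16 - 11)/(2*(-3 - 11)) - 75)**2 = ((1/2)*5/(-14) - 75)**2 = ((1/2)*(-1/14)*5 - 75)**2 = (-5/28 - 75)**2 = (-2105/28)**2 = 4431025/784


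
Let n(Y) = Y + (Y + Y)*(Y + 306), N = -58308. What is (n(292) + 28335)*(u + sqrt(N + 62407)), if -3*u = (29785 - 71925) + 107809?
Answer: -8271207557 + 377859*sqrt(4099) ≈ -8.2470e+9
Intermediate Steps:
n(Y) = Y + 2*Y*(306 + Y) (n(Y) = Y + (2*Y)*(306 + Y) = Y + 2*Y*(306 + Y))
u = -65669/3 (u = -((29785 - 71925) + 107809)/3 = -(-42140 + 107809)/3 = -1/3*65669 = -65669/3 ≈ -21890.)
(n(292) + 28335)*(u + sqrt(N + 62407)) = (292*(613 + 2*292) + 28335)*(-65669/3 + sqrt(-58308 + 62407)) = (292*(613 + 584) + 28335)*(-65669/3 + sqrt(4099)) = (292*1197 + 28335)*(-65669/3 + sqrt(4099)) = (349524 + 28335)*(-65669/3 + sqrt(4099)) = 377859*(-65669/3 + sqrt(4099)) = -8271207557 + 377859*sqrt(4099)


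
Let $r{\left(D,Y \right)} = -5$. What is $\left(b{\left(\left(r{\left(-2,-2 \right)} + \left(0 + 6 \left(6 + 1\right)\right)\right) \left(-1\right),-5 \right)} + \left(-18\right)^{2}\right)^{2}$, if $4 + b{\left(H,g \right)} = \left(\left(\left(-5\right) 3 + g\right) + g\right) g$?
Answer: $198025$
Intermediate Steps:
$b{\left(H,g \right)} = -4 + g \left(-15 + 2 g\right)$ ($b{\left(H,g \right)} = -4 + \left(\left(\left(-5\right) 3 + g\right) + g\right) g = -4 + \left(\left(-15 + g\right) + g\right) g = -4 + \left(-15 + 2 g\right) g = -4 + g \left(-15 + 2 g\right)$)
$\left(b{\left(\left(r{\left(-2,-2 \right)} + \left(0 + 6 \left(6 + 1\right)\right)\right) \left(-1\right),-5 \right)} + \left(-18\right)^{2}\right)^{2} = \left(\left(-4 - -75 + 2 \left(-5\right)^{2}\right) + \left(-18\right)^{2}\right)^{2} = \left(\left(-4 + 75 + 2 \cdot 25\right) + 324\right)^{2} = \left(\left(-4 + 75 + 50\right) + 324\right)^{2} = \left(121 + 324\right)^{2} = 445^{2} = 198025$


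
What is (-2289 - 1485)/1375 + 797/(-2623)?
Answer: -10995077/3606625 ≈ -3.0486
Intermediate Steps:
(-2289 - 1485)/1375 + 797/(-2623) = -3774*1/1375 + 797*(-1/2623) = -3774/1375 - 797/2623 = -10995077/3606625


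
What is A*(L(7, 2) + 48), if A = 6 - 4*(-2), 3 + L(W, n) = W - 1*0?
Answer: 728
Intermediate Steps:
L(W, n) = -3 + W (L(W, n) = -3 + (W - 1*0) = -3 + (W + 0) = -3 + W)
A = 14 (A = 6 + 8 = 14)
A*(L(7, 2) + 48) = 14*((-3 + 7) + 48) = 14*(4 + 48) = 14*52 = 728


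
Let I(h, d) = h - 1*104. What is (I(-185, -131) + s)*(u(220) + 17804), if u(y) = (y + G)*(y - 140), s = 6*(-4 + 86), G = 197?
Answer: 10386292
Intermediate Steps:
I(h, d) = -104 + h (I(h, d) = h - 104 = -104 + h)
s = 492 (s = 6*82 = 492)
u(y) = (-140 + y)*(197 + y) (u(y) = (y + 197)*(y - 140) = (197 + y)*(-140 + y) = (-140 + y)*(197 + y))
(I(-185, -131) + s)*(u(220) + 17804) = ((-104 - 185) + 492)*((-27580 + 220**2 + 57*220) + 17804) = (-289 + 492)*((-27580 + 48400 + 12540) + 17804) = 203*(33360 + 17804) = 203*51164 = 10386292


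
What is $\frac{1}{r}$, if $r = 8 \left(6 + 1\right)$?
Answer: $\frac{1}{56} \approx 0.017857$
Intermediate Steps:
$r = 56$ ($r = 8 \cdot 7 = 56$)
$\frac{1}{r} = \frac{1}{56}$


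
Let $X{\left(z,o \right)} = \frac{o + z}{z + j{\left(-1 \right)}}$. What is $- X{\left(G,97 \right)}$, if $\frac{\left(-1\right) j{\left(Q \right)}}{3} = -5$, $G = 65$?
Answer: $- \frac{81}{40} \approx -2.025$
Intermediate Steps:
$j{\left(Q \right)} = 15$ ($j{\left(Q \right)} = \left(-3\right) \left(-5\right) = 15$)
$X{\left(z,o \right)} = \frac{o + z}{15 + z}$ ($X{\left(z,o \right)} = \frac{o + z}{z + 15} = \frac{o + z}{15 + z}$)
$- X{\left(G,97 \right)} = - \frac{97 + 65}{15 + 65} = - \frac{162}{80} = \left(-1\right) \frac{81}{40} = - \frac{81}{40}$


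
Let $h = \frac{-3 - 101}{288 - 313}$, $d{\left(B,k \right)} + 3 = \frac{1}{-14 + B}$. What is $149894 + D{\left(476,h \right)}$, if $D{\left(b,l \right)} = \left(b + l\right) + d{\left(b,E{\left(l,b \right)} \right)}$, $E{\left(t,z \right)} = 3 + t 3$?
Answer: $\frac{1736786923}{11550} \approx 1.5037 \cdot 10^{5}$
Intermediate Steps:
$E{\left(t,z \right)} = 3 + 3 t$
$d{\left(B,k \right)} = -3 + \frac{1}{-14 + B}$
$h = \frac{104}{25}$ ($h = - \frac{104}{-25} = \left(-104\right) \left(- \frac{1}{25}\right) = \frac{104}{25} \approx 4.16$)
$D{\left(b,l \right)} = b + l + \frac{43 - 3 b}{-14 + b}$ ($D{\left(b,l \right)} = \left(b + l\right) + \frac{43 - 3 b}{-14 + b} = b + l + \frac{43 - 3 b}{-14 + b}$)
$149894 + D{\left(476,h \right)} = 149894 + \frac{43 - 1428 + \left(-14 + 476\right) \left(476 + \frac{104}{25}\right)}{-14 + 476} = 149894 + \frac{43 - 1428 + 462 \cdot \frac{12004}{25}}{462} = 149894 + \frac{43 - 1428 + \frac{5545848}{25}}{462} = 149894 + \frac{1}{462} \cdot \frac{5511223}{25} = 149894 + \frac{5511223}{11550} = \frac{1736786923}{11550}$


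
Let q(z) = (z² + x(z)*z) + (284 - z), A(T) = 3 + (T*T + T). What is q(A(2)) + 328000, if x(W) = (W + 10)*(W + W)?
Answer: 331434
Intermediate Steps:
x(W) = 2*W*(10 + W) (x(W) = (10 + W)*(2*W) = 2*W*(10 + W))
A(T) = 3 + T + T² (A(T) = 3 + (T² + T) = 3 + (T + T²) = 3 + T + T²)
q(z) = 284 + z² - z + 2*z²*(10 + z) (q(z) = (z² + (2*z*(10 + z))*z) + (284 - z) = (z² + 2*z²*(10 + z)) + (284 - z) = 284 + z² - z + 2*z²*(10 + z))
q(A(2)) + 328000 = (284 - (3 + 2 + 2²) + 2*(3 + 2 + 2²)³ + 21*(3 + 2 + 2²)²) + 328000 = (284 - (3 + 2 + 4) + 2*(3 + 2 + 4)³ + 21*(3 + 2 + 4)²) + 328000 = (284 - 1*9 + 2*9³ + 21*9²) + 328000 = (284 - 9 + 2*729 + 21*81) + 328000 = (284 - 9 + 1458 + 1701) + 328000 = 3434 + 328000 = 331434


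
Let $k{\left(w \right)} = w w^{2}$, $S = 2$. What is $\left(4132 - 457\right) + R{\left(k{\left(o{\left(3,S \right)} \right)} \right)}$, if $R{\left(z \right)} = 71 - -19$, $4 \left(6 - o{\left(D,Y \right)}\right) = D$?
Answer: $3765$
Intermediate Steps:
$o{\left(D,Y \right)} = 6 - \frac{D}{4}$
$k{\left(w \right)} = w^{3}$
$R{\left(z \right)} = 90$ ($R{\left(z \right)} = 71 + 19 = 90$)
$\left(4132 - 457\right) + R{\left(k{\left(o{\left(3,S \right)} \right)} \right)} = \left(4132 - 457\right) + 90 = 3675 + 90 = 3765$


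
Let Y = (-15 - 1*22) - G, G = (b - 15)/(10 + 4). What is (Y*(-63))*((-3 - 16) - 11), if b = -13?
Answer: -66150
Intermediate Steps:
G = -2 (G = (-13 - 15)/(10 + 4) = -28/14 = -28*1/14 = -2)
Y = -35 (Y = (-15 - 1*22) - 1*(-2) = (-15 - 22) + 2 = -37 + 2 = -35)
(Y*(-63))*((-3 - 16) - 11) = (-35*(-63))*((-3 - 16) - 11) = 2205*(-19 - 11) = 2205*(-30) = -66150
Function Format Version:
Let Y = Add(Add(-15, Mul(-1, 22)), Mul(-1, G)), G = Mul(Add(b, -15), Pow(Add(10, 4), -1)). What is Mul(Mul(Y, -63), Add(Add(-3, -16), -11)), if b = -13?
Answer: -66150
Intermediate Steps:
G = -2 (G = Mul(Add(-13, -15), Pow(Add(10, 4), -1)) = Mul(-28, Pow(14, -1)) = Mul(-28, Rational(1, 14)) = -2)
Y = -35 (Y = Add(Add(-15, Mul(-1, 22)), Mul(-1, -2)) = Add(Add(-15, -22), 2) = Add(-37, 2) = -35)
Mul(Mul(Y, -63), Add(Add(-3, -16), -11)) = Mul(Mul(-35, -63), Add(Add(-3, -16), -11)) = Mul(2205, Add(-19, -11)) = Mul(2205, -30) = -66150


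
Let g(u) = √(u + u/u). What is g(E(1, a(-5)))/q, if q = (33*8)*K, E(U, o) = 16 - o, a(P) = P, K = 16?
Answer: √22/4224 ≈ 0.0011104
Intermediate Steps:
g(u) = √(1 + u) (g(u) = √(u + 1) = √(1 + u))
q = 4224 (q = (33*8)*16 = 264*16 = 4224)
g(E(1, a(-5)))/q = √(1 + (16 - 1*(-5)))/4224 = √(1 + (16 + 5))*(1/4224) = √(1 + 21)*(1/4224) = √22*(1/4224) = √22/4224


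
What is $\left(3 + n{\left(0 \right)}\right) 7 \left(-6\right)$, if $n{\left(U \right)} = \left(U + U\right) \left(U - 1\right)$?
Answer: $-126$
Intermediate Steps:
$n{\left(U \right)} = 2 U \left(-1 + U\right)$
$\left(3 + n{\left(0 \right)}\right) 7 \left(-6\right) = \left(3 + 2 \cdot 0 \left(-1 + 0\right)\right) 7 \left(-6\right) = \left(3 + 2 \cdot 0 \left(-1\right)\right) 7 \left(-6\right) = \left(3 + 0\right) 7 \left(-6\right) = 3 \cdot 7 \left(-6\right) = 21 \left(-6\right) = -126$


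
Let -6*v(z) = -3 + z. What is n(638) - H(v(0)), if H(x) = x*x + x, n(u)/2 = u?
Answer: 5101/4 ≈ 1275.3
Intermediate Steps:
n(u) = 2*u
v(z) = ½ - z/6 (v(z) = -(-3 + z)/6 = ½ - z/6)
H(x) = x + x² (H(x) = x² + x = x + x²)
n(638) - H(v(0)) = 2*638 - (½ - ⅙*0)*(1 + (½ - ⅙*0)) = 1276 - (½ + 0)*(1 + (½ + 0)) = 1276 - (1 + ½)/2 = 1276 - 3/(2*2) = 1276 - 1*¾ = 1276 - ¾ = 5101/4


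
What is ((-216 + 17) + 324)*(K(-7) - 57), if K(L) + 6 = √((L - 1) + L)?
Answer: -7875 + 125*I*√15 ≈ -7875.0 + 484.12*I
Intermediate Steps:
K(L) = -6 + √(-1 + 2*L) (K(L) = -6 + √((L - 1) + L) = -6 + √((-1 + L) + L) = -6 + √(-1 + 2*L))
((-216 + 17) + 324)*(K(-7) - 57) = ((-216 + 17) + 324)*((-6 + √(-1 + 2*(-7))) - 57) = (-199 + 324)*((-6 + √(-1 - 14)) - 57) = 125*((-6 + √(-15)) - 57) = 125*((-6 + I*√15) - 57) = 125*(-63 + I*√15) = -7875 + 125*I*√15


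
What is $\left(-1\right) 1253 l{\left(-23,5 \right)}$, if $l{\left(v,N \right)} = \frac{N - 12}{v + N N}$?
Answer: $\frac{8771}{2} \approx 4385.5$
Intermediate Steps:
$l{\left(v,N \right)} = \frac{-12 + N}{v + N^{2}}$
$\left(-1\right) 1253 l{\left(-23,5 \right)} = \left(-1\right) 1253 \frac{-12 + 5}{-23 + 5^{2}} = - 1253 \frac{1}{-23 + 25} \left(-7\right) = - 1253 \cdot \frac{1}{2} \left(-7\right) = \left(-1253\right) \left(- \frac{7}{2}\right) = \frac{8771}{2}$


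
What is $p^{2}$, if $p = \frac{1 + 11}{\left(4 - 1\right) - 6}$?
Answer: $16$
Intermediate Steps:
$p = -4$ ($p = \frac{12}{\left(4 - 1\right) - 6} = \frac{12}{3 - 6} = \frac{12}{-3} = 12 \left(- \frac{1}{3}\right) = -4$)
$p^{2} = \left(-4\right)^{2} = 16$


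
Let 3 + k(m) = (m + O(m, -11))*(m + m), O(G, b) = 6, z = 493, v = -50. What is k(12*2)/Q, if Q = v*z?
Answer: -1437/24650 ≈ -0.058296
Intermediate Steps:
Q = -24650 (Q = -50*493 = -24650)
k(m) = -3 + 2*m*(6 + m) (k(m) = -3 + (m + 6)*(m + m) = -3 + (6 + m)*(2*m) = -3 + 2*m*(6 + m))
k(12*2)/Q = (-3 + 2*(12*2)² + 12*(12*2))/(-24650) = (-3 + 2*24² + 12*24)*(-1/24650) = (-3 + 2*576 + 288)*(-1/24650) = (-3 + 1152 + 288)*(-1/24650) = 1437*(-1/24650) = -1437/24650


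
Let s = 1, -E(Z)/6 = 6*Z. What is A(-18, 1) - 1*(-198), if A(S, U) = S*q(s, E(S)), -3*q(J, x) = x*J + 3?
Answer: 4104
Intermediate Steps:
E(Z) = -36*Z
q(J, x) = -1 - J*x/3 (q(J, x) = -(x*J + 3)/3 = -(J*x + 3)/3 = -(3 + J*x)/3 = -1 - J*x/3)
A(S, U) = S*(-1 + 12*S) (A(S, U) = S*(-1 - ⅓*1*(-36*S)) = S*(-1 + 12*S))
A(-18, 1) - 1*(-198) = -18*(-1 + 12*(-18)) - 1*(-198) = -18*(-1 - 216) + 198 = -18*(-217) + 198 = 3906 + 198 = 4104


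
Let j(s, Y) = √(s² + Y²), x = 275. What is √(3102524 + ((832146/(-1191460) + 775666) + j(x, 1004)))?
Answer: √(1376347017223282710 + 354894232900*√1083641)/595730 ≈ 1969.6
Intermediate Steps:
j(s, Y) = √(Y² + s²)
√(3102524 + ((832146/(-1191460) + 775666) + j(x, 1004))) = √(3102524 + ((832146/(-1191460) + 775666) + √(1004² + 275²))) = √(3102524 + ((832146*(-1/1191460) + 775666) + √(1008016 + 75625))) = √(3102524 + ((-416073/595730 + 775666) + √1083641)) = √(3102524 + (462087090107/595730 + √1083641)) = √(2310353712627/595730 + √1083641)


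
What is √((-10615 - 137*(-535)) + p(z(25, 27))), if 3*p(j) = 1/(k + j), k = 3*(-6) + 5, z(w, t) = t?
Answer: √110567562/42 ≈ 250.36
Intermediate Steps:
k = -13 (k = -18 + 5 = -13)
p(j) = 1/(3*(-13 + j))
√((-10615 - 137*(-535)) + p(z(25, 27))) = √((-10615 - 137*(-535)) + 1/(3*(-13 + 27))) = √((-10615 + 73295) + (⅓)/14) = √(62680 + (⅓)*(1/14)) = √(62680 + 1/42) = √(2632561/42) = √110567562/42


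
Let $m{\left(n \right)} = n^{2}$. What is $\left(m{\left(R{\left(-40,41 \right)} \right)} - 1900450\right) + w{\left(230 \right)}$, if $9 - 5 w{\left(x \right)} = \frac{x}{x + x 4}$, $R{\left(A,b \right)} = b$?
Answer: $- \frac{47469181}{25} \approx -1.8988 \cdot 10^{6}$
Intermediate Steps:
$w{\left(x \right)} = \frac{44}{25}$ ($w{\left(x \right)} = \frac{9}{5} - \frac{\frac{1}{x + x 4} x}{5} = \frac{9}{5} - \frac{\frac{1}{x + 4 x} x}{5} = \frac{9}{5} - \frac{\frac{1}{5 x} x}{5} = \frac{9}{5} - \frac{1}{25} = \frac{44}{25}$)
$\left(m{\left(R{\left(-40,41 \right)} \right)} - 1900450\right) + w{\left(230 \right)} = \left(41^{2} - 1900450\right) + \frac{44}{25} = \left(1681 - 1900450\right) + \frac{44}{25} = -1898769 + \frac{44}{25} = - \frac{47469181}{25}$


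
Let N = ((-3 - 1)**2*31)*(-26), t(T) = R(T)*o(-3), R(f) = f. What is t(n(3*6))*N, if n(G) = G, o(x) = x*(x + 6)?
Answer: 2089152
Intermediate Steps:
o(x) = x*(6 + x)
t(T) = -9*T (t(T) = T*(-3*(6 - 3)) = T*(-3*3) = T*(-9) = -9*T)
N = -12896 (N = ((-4)**2*31)*(-26) = (16*31)*(-26) = 496*(-26) = -12896)
t(n(3*6))*N = -27*6*(-12896) = -9*18*(-12896) = -162*(-12896) = 2089152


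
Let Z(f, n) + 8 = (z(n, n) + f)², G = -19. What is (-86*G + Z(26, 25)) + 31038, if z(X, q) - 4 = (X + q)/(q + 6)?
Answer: 32350504/961 ≈ 33663.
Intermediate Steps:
z(X, q) = 4 + (X + q)/(6 + q) (z(X, q) = 4 + (X + q)/(q + 6) = 4 + (X + q)/(6 + q))
Z(f, n) = -8 + (f + (24 + 6*n)/(6 + n))² (Z(f, n) = -8 + ((24 + n + 5*n)/(6 + n) + f)² = -8 + ((24 + 6*n)/(6 + n) + f)² = -8 + (f + (24 + 6*n)/(6 + n))²)
(-86*G + Z(26, 25)) + 31038 = (-86*(-19) + (-8 + (24 + 6*26 + 6*25 + 26*25)²/(6 + 25)²)) + 31038 = (1634 + (-8 + (24 + 156 + 150 + 650)²/31²)) + 31038 = (1634 + (-8 + (1/961)*980²)) + 31038 = (1634 + (-8 + (1/961)*960400)) + 31038 = (1634 + (-8 + 960400/961)) + 31038 = (1634 + 952712/961) + 31038 = 2522986/961 + 31038 = 32350504/961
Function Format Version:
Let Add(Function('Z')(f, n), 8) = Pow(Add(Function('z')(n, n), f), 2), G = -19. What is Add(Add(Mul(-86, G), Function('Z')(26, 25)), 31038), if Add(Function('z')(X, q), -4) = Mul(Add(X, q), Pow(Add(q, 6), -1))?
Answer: Rational(32350504, 961) ≈ 33663.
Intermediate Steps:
Function('z')(X, q) = Add(4, Mul(Pow(Add(6, q), -1), Add(X, q))) (Function('z')(X, q) = Add(4, Mul(Add(X, q), Pow(Add(q, 6), -1))) = Add(4, Mul(Add(X, q), Pow(Add(6, q), -1))) = Add(4, Mul(Pow(Add(6, q), -1), Add(X, q))))
Function('Z')(f, n) = Add(-8, Pow(Add(f, Mul(Pow(Add(6, n), -1), Add(24, Mul(6, n)))), 2)) (Function('Z')(f, n) = Add(-8, Pow(Add(Mul(Pow(Add(6, n), -1), Add(24, n, Mul(5, n))), f), 2)) = Add(-8, Pow(Add(Mul(Pow(Add(6, n), -1), Add(24, Mul(6, n))), f), 2)) = Add(-8, Pow(Add(f, Mul(Pow(Add(6, n), -1), Add(24, Mul(6, n)))), 2)))
Add(Add(Mul(-86, G), Function('Z')(26, 25)), 31038) = Add(Add(Mul(-86, -19), Add(-8, Mul(Pow(Add(6, 25), -2), Pow(Add(24, Mul(6, 26), Mul(6, 25), Mul(26, 25)), 2)))), 31038) = Add(Add(1634, Add(-8, Mul(Pow(31, -2), Pow(Add(24, 156, 150, 650), 2)))), 31038) = Add(Add(1634, Add(-8, Mul(Rational(1, 961), Pow(980, 2)))), 31038) = Add(Add(1634, Add(-8, Mul(Rational(1, 961), 960400))), 31038) = Add(Add(1634, Add(-8, Rational(960400, 961))), 31038) = Add(Add(1634, Rational(952712, 961)), 31038) = Add(Rational(2522986, 961), 31038) = Rational(32350504, 961)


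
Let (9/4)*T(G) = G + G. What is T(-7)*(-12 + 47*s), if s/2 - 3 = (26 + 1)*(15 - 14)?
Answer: -17472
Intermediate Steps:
T(G) = 8*G/9 (T(G) = 4*(G + G)/9 = 4*(2*G)/9 = 8*G/9)
s = 60 (s = 6 + 2*((26 + 1)*(15 - 14)) = 6 + 2*(27*1) = 6 + 2*27 = 6 + 54 = 60)
T(-7)*(-12 + 47*s) = ((8/9)*(-7))*(-12 + 47*60) = -56*(-12 + 2820)/9 = -56/9*2808 = -17472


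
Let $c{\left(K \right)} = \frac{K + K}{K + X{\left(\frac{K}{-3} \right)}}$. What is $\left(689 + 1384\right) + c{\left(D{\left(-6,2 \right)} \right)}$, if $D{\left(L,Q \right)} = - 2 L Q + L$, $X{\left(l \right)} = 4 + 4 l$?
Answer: $2055$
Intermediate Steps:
$D{\left(L,Q \right)} = L - 2 L Q$ ($D{\left(L,Q \right)} = - 2 L Q + L = L - 2 L Q$)
$c{\left(K \right)} = \frac{2 K}{4 - \frac{K}{3}}$ ($c{\left(K \right)} = \frac{K + K}{K + \left(4 + 4 \frac{K}{-3}\right)} = \frac{2 K}{K + \left(4 + 4 K \left(- \frac{1}{3}\right)\right)} = \frac{2 K}{K + \left(4 + 4 \left(- \frac{K}{3}\right)\right)} = \frac{2 K}{K - \left(-4 + \frac{4 K}{3}\right)} = \frac{2 K}{4 - \frac{K}{3}}$)
$\left(689 + 1384\right) + c{\left(D{\left(-6,2 \right)} \right)} = \left(689 + 1384\right) + \frac{6 \left(- 6 \left(1 - 4\right)\right)}{12 - - 6 \left(1 - 4\right)} = 2073 + \frac{6 \left(- 6 \left(1 - 4\right)\right)}{12 - - 6 \left(1 - 4\right)} = 2073 + \frac{6 \left(\left(-6\right) \left(-3\right)\right)}{12 - \left(-6\right) \left(-3\right)} = 2073 + 6 \cdot 18 \frac{1}{12 - 18} = 2073 + 6 \cdot 18 \frac{1}{-6} = 2073 + 6 \cdot 18 \left(- \frac{1}{6}\right) = 2073 - 18 = 2055$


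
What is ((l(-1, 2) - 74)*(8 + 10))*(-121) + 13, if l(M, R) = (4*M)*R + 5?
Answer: 167719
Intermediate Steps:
l(M, R) = 5 + 4*M*R (l(M, R) = 4*M*R + 5 = 5 + 4*M*R)
((l(-1, 2) - 74)*(8 + 10))*(-121) + 13 = (((5 + 4*(-1)*2) - 74)*(8 + 10))*(-121) + 13 = (((5 - 8) - 74)*18)*(-121) + 13 = ((-3 - 74)*18)*(-121) + 13 = -77*18*(-121) + 13 = -1386*(-121) + 13 = 167706 + 13 = 167719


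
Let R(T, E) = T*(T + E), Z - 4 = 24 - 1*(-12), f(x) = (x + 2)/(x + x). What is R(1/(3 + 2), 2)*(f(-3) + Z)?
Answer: 2651/150 ≈ 17.673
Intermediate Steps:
f(x) = (2 + x)/(2*x) (f(x) = (2 + x)/((2*x)) = (2 + x)*(1/(2*x)) = (2 + x)/(2*x))
Z = 40 (Z = 4 + (24 - 1*(-12)) = 4 + (24 + 12) = 4 + 36 = 40)
R(T, E) = T*(E + T)
R(1/(3 + 2), 2)*(f(-3) + Z) = ((2 + 1/(3 + 2))/(3 + 2))*((½)*(2 - 3)/(-3) + 40) = ((2 + 1/5)/5)*((½)*(-⅓)*(-1) + 40) = ((2 + ⅕)/5)*(⅙ + 40) = ((⅕)*(11/5))*(241/6) = (11/25)*(241/6) = 2651/150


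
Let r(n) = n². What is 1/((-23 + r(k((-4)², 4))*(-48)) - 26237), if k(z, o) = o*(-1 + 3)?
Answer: -1/29332 ≈ -3.4092e-5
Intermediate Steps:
k(z, o) = 2*o (k(z, o) = o*2 = 2*o)
1/((-23 + r(k((-4)², 4))*(-48)) - 26237) = 1/((-23 + (2*4)²*(-48)) - 26237) = 1/((-23 + 8²*(-48)) - 26237) = 1/((-23 + 64*(-48)) - 26237) = 1/((-23 - 3072) - 26237) = 1/(-3095 - 26237) = 1/(-29332) = -1/29332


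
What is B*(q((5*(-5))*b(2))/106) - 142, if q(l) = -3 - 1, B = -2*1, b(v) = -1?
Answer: -7522/53 ≈ -141.92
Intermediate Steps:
B = -2
q(l) = -4
B*(q((5*(-5))*b(2))/106) - 142 = -(-8)/106 - 142 = -2*(-2/53) - 142 = 4/53 - 142 = -7522/53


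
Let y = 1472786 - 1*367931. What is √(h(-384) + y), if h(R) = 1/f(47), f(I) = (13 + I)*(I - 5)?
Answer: √194896422070/420 ≈ 1051.1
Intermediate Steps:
y = 1104855 (y = 1472786 - 367931 = 1104855)
f(I) = (-5 + I)*(13 + I) (f(I) = (13 + I)*(-5 + I) = (-5 + I)*(13 + I))
h(R) = 1/2520 (h(R) = 1/(-65 + 47² + 8*47) = 1/(-65 + 2209 + 376) = 1/2520)
√(h(-384) + y) = √(1/2520 + 1104855) = √(2784234601/2520) = √194896422070/420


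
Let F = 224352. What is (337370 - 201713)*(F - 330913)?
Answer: -14455745577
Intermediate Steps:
(337370 - 201713)*(F - 330913) = (337370 - 201713)*(224352 - 330913) = 135657*(-106561) = -14455745577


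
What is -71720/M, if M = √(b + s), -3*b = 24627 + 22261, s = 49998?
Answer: -35860*√309318/51553 ≈ -386.86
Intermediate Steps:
b = -46888/3 (b = -(24627 + 22261)/3 = -⅓*46888 = -46888/3 ≈ -15629.)
M = √309318/3 (M = √(-46888/3 + 49998) = √(103106/3) = √309318/3 ≈ 185.39)
-71720/M = -71720*√309318/103106 = -35860*√309318/51553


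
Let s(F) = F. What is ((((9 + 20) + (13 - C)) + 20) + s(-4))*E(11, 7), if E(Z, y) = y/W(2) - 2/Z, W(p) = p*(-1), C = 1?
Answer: -4617/22 ≈ -209.86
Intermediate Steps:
W(p) = -p
E(Z, y) = -2/Z - y/2 (E(Z, y) = y/((-1*2)) - 2/Z = y/(-2) - 2/Z = y*(-½) - 2/Z = -y/2 - 2/Z = -2/Z - y/2)
((((9 + 20) + (13 - C)) + 20) + s(-4))*E(11, 7) = ((((9 + 20) + (13 - 1*1)) + 20) - 4)*(-2/11 - ½*7) = (((29 + (13 - 1)) + 20) - 4)*(-2*1/11 - 7/2) = (((29 + 12) + 20) - 4)*(-2/11 - 7/2) = ((41 + 20) - 4)*(-81/22) = (61 - 4)*(-81/22) = 57*(-81/22) = -4617/22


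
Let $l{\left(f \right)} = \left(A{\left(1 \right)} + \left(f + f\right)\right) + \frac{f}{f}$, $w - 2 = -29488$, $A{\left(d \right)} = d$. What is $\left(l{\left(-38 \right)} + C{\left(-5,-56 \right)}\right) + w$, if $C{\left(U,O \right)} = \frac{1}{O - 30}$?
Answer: $- \frac{2542161}{86} \approx -29560.0$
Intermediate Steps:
$C{\left(U,O \right)} = \frac{1}{-30 + O}$
$w = -29486$ ($w = 2 - 29488 = -29486$)
$l{\left(f \right)} = 2 + 2 f$ ($l{\left(f \right)} = \left(1 + \left(f + f\right)\right) + \frac{f}{f} = \left(1 + 2 f\right) + 1 = 2 + 2 f$)
$\left(l{\left(-38 \right)} + C{\left(-5,-56 \right)}\right) + w = \left(\left(2 + 2 \left(-38\right)\right) + \frac{1}{-30 - 56}\right) - 29486 = \left(\left(2 - 76\right) + \frac{1}{-86}\right) - 29486 = \left(-74 - \frac{1}{86}\right) - 29486 = - \frac{6365}{86} - 29486 = - \frac{2542161}{86}$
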